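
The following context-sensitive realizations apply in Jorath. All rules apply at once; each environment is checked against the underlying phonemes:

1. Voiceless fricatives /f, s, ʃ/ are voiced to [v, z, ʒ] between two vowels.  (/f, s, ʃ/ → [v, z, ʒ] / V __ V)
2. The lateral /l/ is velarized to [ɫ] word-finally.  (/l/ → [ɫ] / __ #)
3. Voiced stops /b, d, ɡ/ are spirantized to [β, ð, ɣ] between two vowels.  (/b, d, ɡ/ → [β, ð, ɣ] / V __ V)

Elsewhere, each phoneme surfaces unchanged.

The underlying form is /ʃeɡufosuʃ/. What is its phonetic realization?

/ʃ/ (word-initial) fails the environment for rule 1, so it stays [ʃ].
/ɡ/ — between /e/ and /u/, between two vowels — surfaces as [ɣ] (rule 3).
Rule 1 applies to /f/ (between /u/ and /o/: between two vowels) → [v].
/s/ meets the environment for rule 1 (between two vowels) → [z].
/ʃ/ (word-final) fails the environment for rule 1, so it stays [ʃ].

[ʃeɣuvozuʃ]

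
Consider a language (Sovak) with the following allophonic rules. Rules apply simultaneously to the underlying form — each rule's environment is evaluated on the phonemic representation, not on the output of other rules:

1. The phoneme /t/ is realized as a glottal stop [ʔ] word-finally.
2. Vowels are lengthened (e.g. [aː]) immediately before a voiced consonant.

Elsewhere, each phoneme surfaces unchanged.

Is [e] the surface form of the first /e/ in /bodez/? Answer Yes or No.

No

/e/ meets the environment for rule 2 (before a voiced consonant) → [eː].
The actual realization is [eː], not [e].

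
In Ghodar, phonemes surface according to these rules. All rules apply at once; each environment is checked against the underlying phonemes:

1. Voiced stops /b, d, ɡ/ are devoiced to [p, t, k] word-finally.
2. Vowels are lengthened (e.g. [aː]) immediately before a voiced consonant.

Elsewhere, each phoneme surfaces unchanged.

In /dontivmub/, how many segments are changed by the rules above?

Segments that undergo a rule: /o/ → [oː] (rule 2); /i/ → [iː] (rule 2); /u/ → [uː] (rule 2); /b/ → [p] (rule 1).
All other segments surface unchanged.

4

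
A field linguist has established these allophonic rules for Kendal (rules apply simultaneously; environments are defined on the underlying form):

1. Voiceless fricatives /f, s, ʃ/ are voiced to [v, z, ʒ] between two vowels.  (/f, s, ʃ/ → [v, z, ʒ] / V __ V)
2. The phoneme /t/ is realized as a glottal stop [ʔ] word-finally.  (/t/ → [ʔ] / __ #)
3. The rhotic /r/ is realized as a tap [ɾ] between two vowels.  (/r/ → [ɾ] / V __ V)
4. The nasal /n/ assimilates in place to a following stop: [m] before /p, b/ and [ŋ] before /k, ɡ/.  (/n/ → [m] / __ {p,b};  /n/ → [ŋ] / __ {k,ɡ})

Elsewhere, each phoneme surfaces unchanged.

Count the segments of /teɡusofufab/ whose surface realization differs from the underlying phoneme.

3

Segments that undergo a rule: /s/ → [z] (rule 1); /f/ → [v] (rule 1); /f/ → [v] (rule 1).
All other segments surface unchanged.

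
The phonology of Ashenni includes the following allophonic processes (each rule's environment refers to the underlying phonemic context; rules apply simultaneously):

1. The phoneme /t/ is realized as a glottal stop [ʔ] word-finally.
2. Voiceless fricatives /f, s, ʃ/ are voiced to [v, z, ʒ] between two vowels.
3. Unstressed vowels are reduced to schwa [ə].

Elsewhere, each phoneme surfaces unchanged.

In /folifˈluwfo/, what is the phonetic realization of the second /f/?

[f]

/f/ — between /i/ and /l/; rule 2 does not apply here → [f].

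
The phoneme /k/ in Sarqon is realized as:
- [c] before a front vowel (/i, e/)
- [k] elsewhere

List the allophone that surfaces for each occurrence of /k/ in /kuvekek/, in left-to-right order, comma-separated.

[k], [c], [k]

Occurrence 1 (position 1): no conditioning environment matches → elsewhere allophone [k].
Occurrence 2 (position 5): before a front vowel → [c].
Occurrence 3 (position 7): no conditioning environment matches → elsewhere allophone [k].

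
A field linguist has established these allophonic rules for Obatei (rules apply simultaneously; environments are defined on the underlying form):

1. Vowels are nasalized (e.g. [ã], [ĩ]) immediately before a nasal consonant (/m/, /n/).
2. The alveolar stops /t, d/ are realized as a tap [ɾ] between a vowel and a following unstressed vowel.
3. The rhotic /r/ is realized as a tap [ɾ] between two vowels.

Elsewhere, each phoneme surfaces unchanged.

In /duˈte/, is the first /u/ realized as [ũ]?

/u/ — between /d/ and /t/; rule 1 does not apply here → [u].
The actual realization is [u], not [ũ].

No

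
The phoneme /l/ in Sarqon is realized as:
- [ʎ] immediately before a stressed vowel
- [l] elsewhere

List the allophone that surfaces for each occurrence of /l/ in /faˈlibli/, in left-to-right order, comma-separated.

Occurrence 1 (position 3): immediately before a stressed vowel → [ʎ].
Occurrence 2 (position 6): no conditioning environment matches → elsewhere allophone [l].

[ʎ], [l]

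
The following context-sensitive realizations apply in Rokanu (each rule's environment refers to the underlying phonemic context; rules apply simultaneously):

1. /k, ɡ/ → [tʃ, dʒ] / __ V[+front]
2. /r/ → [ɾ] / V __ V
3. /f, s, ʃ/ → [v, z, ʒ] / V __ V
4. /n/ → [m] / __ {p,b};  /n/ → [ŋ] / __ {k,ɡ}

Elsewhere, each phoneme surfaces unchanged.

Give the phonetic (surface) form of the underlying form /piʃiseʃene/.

Rule 3 applies to /ʃ/ (between /i/ and /i/: between two vowels) → [ʒ].
/s/ — between /i/ and /e/, between two vowels — surfaces as [z] (rule 3).
Rule 3 applies to /ʃ/ (between /e/ and /e/: between two vowels) → [ʒ].
/n/ (between /e/ and /e/) fails the environment for rule 4, so it stays [n].

[piʒizeʒene]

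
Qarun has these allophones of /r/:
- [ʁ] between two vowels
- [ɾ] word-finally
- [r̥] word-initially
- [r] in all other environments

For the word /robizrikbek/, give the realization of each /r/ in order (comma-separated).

[r̥], [r]

Occurrence 1 (position 1): word-initially → [r̥].
Occurrence 2 (position 6): no conditioning environment matches → elsewhere allophone [r].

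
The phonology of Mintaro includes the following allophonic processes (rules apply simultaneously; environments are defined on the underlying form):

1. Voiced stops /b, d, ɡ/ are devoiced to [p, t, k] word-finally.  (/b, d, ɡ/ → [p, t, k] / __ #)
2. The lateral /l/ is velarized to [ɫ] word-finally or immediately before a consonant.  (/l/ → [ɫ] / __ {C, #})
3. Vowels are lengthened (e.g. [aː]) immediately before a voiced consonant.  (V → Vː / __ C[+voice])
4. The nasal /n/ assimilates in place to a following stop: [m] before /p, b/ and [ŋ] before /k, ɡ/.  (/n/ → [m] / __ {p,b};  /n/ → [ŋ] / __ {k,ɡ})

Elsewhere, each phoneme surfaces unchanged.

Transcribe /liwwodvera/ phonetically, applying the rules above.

/l/ (word-initial) fails the environment for rule 2, so it stays [l].
/i/ (between /l/ and /w/): before a voiced consonant, so rule 3 applies → [iː].
/o/ (between /w/ and /d/) occurs before a voiced consonant → [oː] by rule 3.
/d/ (between /o/ and /v/) is in the target of rule 1 but the environment (word-finally) is not met → [d].
/e/ (between /v/ and /r/) occurs before a voiced consonant → [eː] by rule 3.
/a/ — word-final; rule 3 does not apply here → [a].

[liːwwoːdveːra]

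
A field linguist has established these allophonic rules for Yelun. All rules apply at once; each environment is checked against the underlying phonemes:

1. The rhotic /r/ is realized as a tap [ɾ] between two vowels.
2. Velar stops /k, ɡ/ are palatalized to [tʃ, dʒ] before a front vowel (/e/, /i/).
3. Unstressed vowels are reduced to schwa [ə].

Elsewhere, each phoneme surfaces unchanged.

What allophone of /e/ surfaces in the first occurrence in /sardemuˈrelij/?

Rule 3 applies to /e/ (between /d/ and /m/: in an unstressed syllable) → [ə].

[ə]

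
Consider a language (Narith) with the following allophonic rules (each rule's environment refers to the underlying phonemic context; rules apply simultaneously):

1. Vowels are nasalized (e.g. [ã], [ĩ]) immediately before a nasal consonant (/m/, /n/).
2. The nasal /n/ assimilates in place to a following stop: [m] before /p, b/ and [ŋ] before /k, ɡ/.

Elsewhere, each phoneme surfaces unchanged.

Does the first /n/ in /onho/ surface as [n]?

Yes

/n/ (between /o/ and /h/): rule 2 targets it, but not before a labial or velar stop → unchanged [n].
The actual realization is [n], which matches [n].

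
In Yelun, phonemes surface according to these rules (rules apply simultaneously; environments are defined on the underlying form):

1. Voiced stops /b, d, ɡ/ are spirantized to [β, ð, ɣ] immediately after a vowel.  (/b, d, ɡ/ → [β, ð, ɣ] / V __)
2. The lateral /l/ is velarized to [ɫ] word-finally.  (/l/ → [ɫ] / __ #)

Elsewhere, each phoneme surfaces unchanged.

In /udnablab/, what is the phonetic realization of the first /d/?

/d/ meets the environment for rule 1 (immediately after a vowel) → [ð].

[ð]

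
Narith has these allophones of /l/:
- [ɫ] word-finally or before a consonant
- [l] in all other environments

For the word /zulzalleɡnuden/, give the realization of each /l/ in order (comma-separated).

Occurrence 1 (position 3): word-finally or before a consonant → [ɫ].
Occurrence 2 (position 6): word-finally or before a consonant → [ɫ].
Occurrence 3 (position 7): no conditioning environment matches → elsewhere allophone [l].

[ɫ], [ɫ], [l]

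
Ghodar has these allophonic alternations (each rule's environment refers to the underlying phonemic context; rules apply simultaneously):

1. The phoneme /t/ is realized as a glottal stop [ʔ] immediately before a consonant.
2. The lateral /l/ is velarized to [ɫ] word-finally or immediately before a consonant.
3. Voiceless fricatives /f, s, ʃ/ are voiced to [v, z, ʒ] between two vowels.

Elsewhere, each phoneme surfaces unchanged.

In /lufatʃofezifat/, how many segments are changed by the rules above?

Segments that undergo a rule: /f/ → [v] (rule 3); /t/ → [ʔ] (rule 1); /f/ → [v] (rule 3); /f/ → [v] (rule 3).
All other segments surface unchanged.

4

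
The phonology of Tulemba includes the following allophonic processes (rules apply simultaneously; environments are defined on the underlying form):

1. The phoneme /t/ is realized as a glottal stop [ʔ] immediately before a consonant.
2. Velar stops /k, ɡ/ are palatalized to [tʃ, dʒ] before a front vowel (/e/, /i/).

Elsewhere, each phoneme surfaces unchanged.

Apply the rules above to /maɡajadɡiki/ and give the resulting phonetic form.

/ɡ/ (between /a/ and /a/) is in the target of rule 2 but the environment (before a front vowel) is not met → [ɡ].
Rule 2 applies to /ɡ/ (between /d/ and /i/: before a front vowel) → [dʒ].
/k/ (between /i/ and /i/) occurs before a front vowel → [tʃ] by rule 2.

[maɡajaddʒitʃi]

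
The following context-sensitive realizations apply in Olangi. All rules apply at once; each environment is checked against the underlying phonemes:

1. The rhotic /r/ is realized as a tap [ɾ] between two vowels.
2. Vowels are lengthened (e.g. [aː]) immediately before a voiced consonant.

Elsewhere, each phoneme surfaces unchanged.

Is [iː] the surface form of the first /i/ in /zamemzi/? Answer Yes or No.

No

/i/ (word-final) is in the target of rule 2 but the environment (before a voiced consonant) is not met → [i].
The actual realization is [i], not [iː].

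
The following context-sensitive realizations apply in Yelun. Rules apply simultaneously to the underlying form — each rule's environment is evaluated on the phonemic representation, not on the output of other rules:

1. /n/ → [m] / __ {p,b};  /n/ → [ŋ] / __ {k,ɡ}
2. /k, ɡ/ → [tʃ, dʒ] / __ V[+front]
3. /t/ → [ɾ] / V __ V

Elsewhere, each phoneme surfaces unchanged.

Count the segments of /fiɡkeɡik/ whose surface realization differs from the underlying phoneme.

2

Segments that undergo a rule: /k/ → [tʃ] (rule 2); /ɡ/ → [dʒ] (rule 2).
All other segments surface unchanged.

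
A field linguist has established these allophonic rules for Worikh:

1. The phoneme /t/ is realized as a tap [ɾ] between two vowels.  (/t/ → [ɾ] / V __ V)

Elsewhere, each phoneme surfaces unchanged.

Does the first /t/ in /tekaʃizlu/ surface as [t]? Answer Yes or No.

/t/ (word-initial): rule 1 targets it, but not between two vowels → unchanged [t].
The actual realization is [t], which matches [t].

Yes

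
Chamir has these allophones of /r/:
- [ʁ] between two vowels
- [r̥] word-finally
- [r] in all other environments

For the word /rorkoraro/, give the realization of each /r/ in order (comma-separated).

Occurrence 1 (position 1): no conditioning environment matches → elsewhere allophone [r].
Occurrence 2 (position 3): no conditioning environment matches → elsewhere allophone [r].
Occurrence 3 (position 6): between two vowels → [ʁ].
Occurrence 4 (position 8): between two vowels → [ʁ].

[r], [r], [ʁ], [ʁ]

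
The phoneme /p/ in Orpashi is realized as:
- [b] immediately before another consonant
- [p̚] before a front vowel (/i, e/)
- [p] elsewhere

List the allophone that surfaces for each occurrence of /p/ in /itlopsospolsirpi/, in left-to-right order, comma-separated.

[b], [p], [p̚]

Occurrence 1 (position 5): immediately before another consonant → [b].
Occurrence 2 (position 9): no conditioning environment matches → elsewhere allophone [p].
Occurrence 3 (position 15): before a front vowel (/i, e/) → [p̚].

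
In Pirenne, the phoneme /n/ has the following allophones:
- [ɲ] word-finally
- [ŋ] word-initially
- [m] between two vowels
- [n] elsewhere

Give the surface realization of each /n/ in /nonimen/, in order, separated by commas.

[ŋ], [m], [ɲ]

Occurrence 1 (position 1): word-initially → [ŋ].
Occurrence 2 (position 3): between two vowels → [m].
Occurrence 3 (position 7): word-finally → [ɲ].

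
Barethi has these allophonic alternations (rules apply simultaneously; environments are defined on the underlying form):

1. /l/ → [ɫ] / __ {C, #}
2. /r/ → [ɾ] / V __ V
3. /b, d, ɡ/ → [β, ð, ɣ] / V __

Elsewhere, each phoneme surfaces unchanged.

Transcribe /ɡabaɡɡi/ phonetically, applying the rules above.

/ɡ/ (word-initial): rule 3 targets it, but not immediately after a vowel → unchanged [ɡ].
/b/ (between /a/ and /a/) occurs immediately after a vowel → [β] by rule 3.
/ɡ/ (between /a/ and /ɡ/): immediately after a vowel, so rule 3 applies → [ɣ].
/ɡ/ — between /ɡ/ and /i/; rule 3 does not apply here → [ɡ].

[ɡaβaɣɡi]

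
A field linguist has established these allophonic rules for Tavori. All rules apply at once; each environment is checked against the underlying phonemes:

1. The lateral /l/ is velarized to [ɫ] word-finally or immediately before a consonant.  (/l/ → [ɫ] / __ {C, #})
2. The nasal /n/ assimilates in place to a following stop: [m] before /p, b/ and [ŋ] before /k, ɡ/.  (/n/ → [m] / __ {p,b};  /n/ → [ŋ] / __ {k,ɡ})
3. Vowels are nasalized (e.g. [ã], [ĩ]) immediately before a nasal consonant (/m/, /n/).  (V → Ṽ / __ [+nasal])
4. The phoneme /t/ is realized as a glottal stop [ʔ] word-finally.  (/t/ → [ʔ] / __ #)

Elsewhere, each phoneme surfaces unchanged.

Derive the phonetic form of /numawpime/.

/n/ (word-initial) is in the target of rule 2 but the environment (before a labial or velar stop) is not met → [n].
/u/ — between /n/ and /m/, before a nasal consonant — surfaces as [ũ] (rule 3).
/m/ stays [m].
/a/ — between /m/ and /w/; rule 3 does not apply here → [a].
/w/ stays [w].
/p/ stays [p].
Rule 3 applies to /i/ (between /p/ and /m/: before a nasal consonant) → [ĩ].
/m/ stays [m].
/e/ (word-final) is in the target of rule 3 but the environment (before a nasal consonant) is not met → [e].

[nũmawpĩme]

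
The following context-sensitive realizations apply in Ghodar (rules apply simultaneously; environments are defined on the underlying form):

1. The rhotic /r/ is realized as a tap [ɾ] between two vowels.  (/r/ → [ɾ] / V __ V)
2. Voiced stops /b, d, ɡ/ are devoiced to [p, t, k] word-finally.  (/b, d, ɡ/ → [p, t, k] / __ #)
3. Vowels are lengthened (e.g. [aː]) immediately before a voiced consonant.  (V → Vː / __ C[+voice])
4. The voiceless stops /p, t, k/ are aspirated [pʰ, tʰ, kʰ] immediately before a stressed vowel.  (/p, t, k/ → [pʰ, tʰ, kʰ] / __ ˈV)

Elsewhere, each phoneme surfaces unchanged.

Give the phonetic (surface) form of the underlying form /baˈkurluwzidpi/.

/b/ (word-initial) is in the target of rule 2 but the environment (word-finally) is not met → [b].
/a/ (between /b/ and /k/): rule 3 targets it, but not before a voiced consonant → unchanged [a].
/k/ (between /a/ and /u/): immediately before a stressed vowel, so rule 4 applies → [kʰ].
/u/ (between /k/ and /r/) occurs before a voiced consonant → [uː] by rule 3.
/r/ (between /u/ and /l/): rule 1 targets it, but not between two vowels → unchanged [r].
/l/ (between /r/ and /u/): no rule targets it → [l].
/u/ (between /l/ and /w/): before a voiced consonant, so rule 3 applies → [uː].
/w/ — not in any rule's target class → [w].
/z/ (between /w/ and /i/) is unaffected → [z].
/i/ meets the environment for rule 3 (before a voiced consonant) → [iː].
/d/ (between /i/ and /p/): rule 2 targets it, but not word-finally → unchanged [d].
/p/ (between /d/ and /i/) fails the environment for rule 4, so it stays [p].
/i/ (word-final) is in the target of rule 3 but the environment (before a voiced consonant) is not met → [i].

[baˈkʰuːrluːwziːdpi]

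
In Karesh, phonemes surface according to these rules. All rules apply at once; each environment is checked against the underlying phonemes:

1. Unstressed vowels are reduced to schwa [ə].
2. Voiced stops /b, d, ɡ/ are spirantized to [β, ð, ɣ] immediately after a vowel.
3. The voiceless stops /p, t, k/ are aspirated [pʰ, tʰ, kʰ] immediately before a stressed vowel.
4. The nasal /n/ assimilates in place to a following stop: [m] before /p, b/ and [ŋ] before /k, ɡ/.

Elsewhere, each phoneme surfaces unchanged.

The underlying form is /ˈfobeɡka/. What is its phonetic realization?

/f/ (word-initial) is unaffected → [f].
/o/ — between /f/ and /b/; rule 1 does not apply here → [o].
/b/ meets the environment for rule 2 (immediately after a vowel) → [β].
Rule 1 applies to /e/ (between /b/ and /ɡ/: in an unstressed syllable) → [ə].
/ɡ/ — between /e/ and /k/, immediately after a vowel — surfaces as [ɣ] (rule 2).
/k/ (between /ɡ/ and /a/): rule 3 targets it, but not immediately before a stressed vowel → unchanged [k].
/a/ meets the environment for rule 1 (in an unstressed syllable) → [ə].

[ˈfoβəɣkə]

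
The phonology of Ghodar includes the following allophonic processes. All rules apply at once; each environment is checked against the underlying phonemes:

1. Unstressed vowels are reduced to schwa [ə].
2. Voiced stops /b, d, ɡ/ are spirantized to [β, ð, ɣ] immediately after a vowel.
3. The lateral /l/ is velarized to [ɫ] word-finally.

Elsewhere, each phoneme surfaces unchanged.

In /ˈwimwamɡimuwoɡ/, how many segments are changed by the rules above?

5

Segments that undergo a rule: /a/ → [ə] (rule 1); /i/ → [ə] (rule 1); /u/ → [ə] (rule 1); /o/ → [ə] (rule 1); /ɡ/ → [ɣ] (rule 2).
All other segments surface unchanged.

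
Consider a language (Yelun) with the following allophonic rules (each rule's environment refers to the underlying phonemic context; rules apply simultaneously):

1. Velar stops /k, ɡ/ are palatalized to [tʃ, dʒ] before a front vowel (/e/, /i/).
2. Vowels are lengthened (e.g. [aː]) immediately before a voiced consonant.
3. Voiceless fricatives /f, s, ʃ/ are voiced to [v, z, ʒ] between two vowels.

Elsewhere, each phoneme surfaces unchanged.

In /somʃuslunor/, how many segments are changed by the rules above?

Segments that undergo a rule: /o/ → [oː] (rule 2); /u/ → [uː] (rule 2); /o/ → [oː] (rule 2).
All other segments surface unchanged.

3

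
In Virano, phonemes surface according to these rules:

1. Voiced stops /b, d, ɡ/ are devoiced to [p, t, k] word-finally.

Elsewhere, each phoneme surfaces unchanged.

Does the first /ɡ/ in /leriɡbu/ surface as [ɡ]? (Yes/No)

/ɡ/ (between /i/ and /b/) fails the environment for rule 1, so it stays [ɡ].
The actual realization is [ɡ], which matches [ɡ].

Yes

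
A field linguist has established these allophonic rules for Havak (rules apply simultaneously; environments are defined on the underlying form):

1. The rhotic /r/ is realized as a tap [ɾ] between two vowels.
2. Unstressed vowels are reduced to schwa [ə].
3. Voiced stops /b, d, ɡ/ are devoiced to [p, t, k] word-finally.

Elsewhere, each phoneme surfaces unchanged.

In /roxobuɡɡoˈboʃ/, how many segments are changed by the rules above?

4

Segments that undergo a rule: /o/ → [ə] (rule 2); /o/ → [ə] (rule 2); /u/ → [ə] (rule 2); /o/ → [ə] (rule 2).
All other segments surface unchanged.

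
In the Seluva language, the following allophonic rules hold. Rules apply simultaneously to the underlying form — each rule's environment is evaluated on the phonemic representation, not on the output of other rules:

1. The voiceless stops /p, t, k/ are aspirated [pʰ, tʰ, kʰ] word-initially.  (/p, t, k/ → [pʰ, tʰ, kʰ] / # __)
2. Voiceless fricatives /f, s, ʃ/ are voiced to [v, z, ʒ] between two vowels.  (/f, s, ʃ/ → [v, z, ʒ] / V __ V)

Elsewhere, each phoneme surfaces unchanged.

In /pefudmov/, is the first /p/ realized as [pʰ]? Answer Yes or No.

/p/ meets the environment for rule 1 (word-initially) → [pʰ].
The actual realization is [pʰ], which matches [pʰ].

Yes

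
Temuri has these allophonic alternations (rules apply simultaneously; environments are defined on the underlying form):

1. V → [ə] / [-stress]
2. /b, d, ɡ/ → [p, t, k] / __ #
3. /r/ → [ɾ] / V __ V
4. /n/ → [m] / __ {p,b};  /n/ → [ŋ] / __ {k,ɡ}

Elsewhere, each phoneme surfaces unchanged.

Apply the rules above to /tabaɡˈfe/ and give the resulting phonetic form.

/t/ (word-initial) is unaffected → [t].
/a/ meets the environment for rule 1 (in an unstressed syllable) → [ə].
/b/ — between /a/ and /a/; rule 2 does not apply here → [b].
/a/ (between /b/ and /ɡ/) occurs in an unstressed syllable → [ə] by rule 1.
/ɡ/ (between /a/ and /f/) fails the environment for rule 2, so it stays [ɡ].
/f/ (between /ɡ/ and /e/): no rule targets it → [f].
/e/ (word-final) is in the target of rule 1 but the environment (in an unstressed syllable) is not met → [e].

[təbəɡˈfe]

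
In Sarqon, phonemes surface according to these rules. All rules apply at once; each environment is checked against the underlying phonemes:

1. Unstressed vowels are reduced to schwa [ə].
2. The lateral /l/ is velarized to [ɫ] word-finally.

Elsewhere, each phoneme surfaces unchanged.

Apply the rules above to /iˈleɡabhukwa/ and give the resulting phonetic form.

[əˈleɡəbhəkwə]

/i/ — word-initial, in an unstressed syllable — surfaces as [ə] (rule 1).
/l/ — between /i/ and /e/; rule 2 does not apply here → [l].
/e/ (between /l/ and /ɡ/): rule 1 targets it, but not in an unstressed syllable → unchanged [e].
/ɡ/ stays [ɡ].
Rule 1 applies to /a/ (between /ɡ/ and /b/: in an unstressed syllable) → [ə].
/b/ — not in any rule's target class → [b].
/h/ (between /b/ and /u/): no rule targets it → [h].
/u/ (between /h/ and /k/) occurs in an unstressed syllable → [ə] by rule 1.
/k/ — not in any rule's target class → [k].
/w/ stays [w].
/a/ (word-final): in an unstressed syllable, so rule 1 applies → [ə].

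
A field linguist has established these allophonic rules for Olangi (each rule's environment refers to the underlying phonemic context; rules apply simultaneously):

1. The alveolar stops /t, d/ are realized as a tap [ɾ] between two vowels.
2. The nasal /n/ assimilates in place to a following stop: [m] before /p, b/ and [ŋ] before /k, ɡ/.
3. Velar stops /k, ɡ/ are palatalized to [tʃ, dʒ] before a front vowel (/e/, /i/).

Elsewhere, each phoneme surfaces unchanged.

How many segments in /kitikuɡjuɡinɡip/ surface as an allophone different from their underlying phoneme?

5

Segments that undergo a rule: /k/ → [tʃ] (rule 3); /t/ → [ɾ] (rule 1); /ɡ/ → [dʒ] (rule 3); /n/ → [ŋ] (rule 2); /ɡ/ → [dʒ] (rule 3).
All other segments surface unchanged.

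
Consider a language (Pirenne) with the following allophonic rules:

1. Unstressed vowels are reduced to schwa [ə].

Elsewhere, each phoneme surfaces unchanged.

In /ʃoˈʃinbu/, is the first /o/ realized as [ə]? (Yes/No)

Yes

/o/ — between /ʃ/ and /ʃ/, in an unstressed syllable — surfaces as [ə] (rule 1).
The actual realization is [ə], which matches [ə].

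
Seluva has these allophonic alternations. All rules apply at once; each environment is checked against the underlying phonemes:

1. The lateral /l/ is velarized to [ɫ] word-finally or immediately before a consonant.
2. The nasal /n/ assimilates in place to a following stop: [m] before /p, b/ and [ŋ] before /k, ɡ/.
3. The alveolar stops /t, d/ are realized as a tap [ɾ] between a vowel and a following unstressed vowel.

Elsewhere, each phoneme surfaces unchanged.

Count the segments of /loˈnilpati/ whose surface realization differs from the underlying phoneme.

2

Segments that undergo a rule: /l/ → [ɫ] (rule 1); /t/ → [ɾ] (rule 3).
All other segments surface unchanged.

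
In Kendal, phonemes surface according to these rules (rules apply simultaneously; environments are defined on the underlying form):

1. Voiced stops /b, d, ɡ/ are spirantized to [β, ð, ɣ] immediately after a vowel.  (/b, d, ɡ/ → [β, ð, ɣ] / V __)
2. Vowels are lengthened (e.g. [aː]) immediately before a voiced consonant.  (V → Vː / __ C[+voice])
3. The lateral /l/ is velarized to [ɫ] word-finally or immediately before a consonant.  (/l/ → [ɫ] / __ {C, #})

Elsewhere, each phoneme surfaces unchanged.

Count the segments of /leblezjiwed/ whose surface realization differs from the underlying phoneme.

Segments that undergo a rule: /e/ → [eː] (rule 2); /b/ → [β] (rule 1); /e/ → [eː] (rule 2); /i/ → [iː] (rule 2); /e/ → [eː] (rule 2); /d/ → [ð] (rule 1).
All other segments surface unchanged.

6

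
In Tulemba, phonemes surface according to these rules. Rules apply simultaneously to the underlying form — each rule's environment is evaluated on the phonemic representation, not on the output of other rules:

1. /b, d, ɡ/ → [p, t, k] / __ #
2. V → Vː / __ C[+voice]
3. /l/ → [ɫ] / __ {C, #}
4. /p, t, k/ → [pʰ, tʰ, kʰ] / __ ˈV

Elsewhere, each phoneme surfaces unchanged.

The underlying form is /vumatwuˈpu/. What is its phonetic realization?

[vuːmatwuˈpʰu]

/v/ stays [v].
/u/ — between /v/ and /m/, before a voiced consonant — surfaces as [uː] (rule 2).
/m/ (between /u/ and /a/) is unaffected → [m].
/a/ (between /m/ and /t/) is in the target of rule 2 but the environment (before a voiced consonant) is not met → [a].
/t/ (between /a/ and /w/) fails the environment for rule 4, so it stays [t].
/w/ (between /t/ and /u/): no rule targets it → [w].
/u/ (between /w/ and /p/) fails the environment for rule 2, so it stays [u].
Rule 4 applies to /p/ (between /u/ and /u/: immediately before a stressed vowel) → [pʰ].
/u/ (word-final): rule 2 targets it, but not before a voiced consonant → unchanged [u].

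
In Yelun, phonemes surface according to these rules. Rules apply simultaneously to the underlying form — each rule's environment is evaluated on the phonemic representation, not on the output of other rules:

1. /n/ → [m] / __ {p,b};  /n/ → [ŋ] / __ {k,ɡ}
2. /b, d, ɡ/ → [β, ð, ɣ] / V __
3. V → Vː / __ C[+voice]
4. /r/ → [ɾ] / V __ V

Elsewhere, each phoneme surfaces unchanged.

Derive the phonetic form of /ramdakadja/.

[raːmdakaːðja]

/r/ (word-initial) fails the environment for rule 4, so it stays [r].
/a/ (between /r/ and /m/) occurs before a voiced consonant → [aː] by rule 3.
/m/ (between /a/ and /d/) is unaffected → [m].
/d/ (between /m/ and /a/) is in the target of rule 2 but the environment (immediately after a vowel) is not met → [d].
/a/ (between /d/ and /k/) is in the target of rule 3 but the environment (before a voiced consonant) is not met → [a].
/k/ (between /a/ and /a/) is unaffected → [k].
/a/ — between /k/ and /d/, before a voiced consonant — surfaces as [aː] (rule 3).
Rule 2 applies to /d/ (between /a/ and /j/: immediately after a vowel) → [ð].
/j/ (between /d/ and /a/) is unaffected → [j].
/a/ (word-final) fails the environment for rule 3, so it stays [a].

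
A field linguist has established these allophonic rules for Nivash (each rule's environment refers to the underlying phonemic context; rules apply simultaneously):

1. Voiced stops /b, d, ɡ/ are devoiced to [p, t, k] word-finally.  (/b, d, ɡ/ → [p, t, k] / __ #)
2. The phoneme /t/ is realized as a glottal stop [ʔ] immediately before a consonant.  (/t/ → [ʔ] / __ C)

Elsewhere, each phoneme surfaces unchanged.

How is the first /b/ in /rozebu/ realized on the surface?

/b/ (between /e/ and /u/) fails the environment for rule 1, so it stays [b].

[b]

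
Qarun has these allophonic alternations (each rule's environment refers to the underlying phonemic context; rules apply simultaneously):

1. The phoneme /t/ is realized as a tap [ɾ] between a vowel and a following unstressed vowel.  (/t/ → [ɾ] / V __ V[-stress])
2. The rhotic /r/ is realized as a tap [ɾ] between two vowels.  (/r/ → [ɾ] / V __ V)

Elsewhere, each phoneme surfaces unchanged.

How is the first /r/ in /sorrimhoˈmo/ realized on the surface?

[r]

/r/ — between /o/ and /r/; rule 2 does not apply here → [r].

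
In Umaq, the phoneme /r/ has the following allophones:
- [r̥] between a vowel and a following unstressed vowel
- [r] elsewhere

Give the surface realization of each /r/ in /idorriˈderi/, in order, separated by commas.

[r], [r], [r̥]

Occurrence 1 (position 4): no conditioning environment matches → elsewhere allophone [r].
Occurrence 2 (position 5): no conditioning environment matches → elsewhere allophone [r].
Occurrence 3 (position 9): between a vowel and a following unstressed vowel → [r̥].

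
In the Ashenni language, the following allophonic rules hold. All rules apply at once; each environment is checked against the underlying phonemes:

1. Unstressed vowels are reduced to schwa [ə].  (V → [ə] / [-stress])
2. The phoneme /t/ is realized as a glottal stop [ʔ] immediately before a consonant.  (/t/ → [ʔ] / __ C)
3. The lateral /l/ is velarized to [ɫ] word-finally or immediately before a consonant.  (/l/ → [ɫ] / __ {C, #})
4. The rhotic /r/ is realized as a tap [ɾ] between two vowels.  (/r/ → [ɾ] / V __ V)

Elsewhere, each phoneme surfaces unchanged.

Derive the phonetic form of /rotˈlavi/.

/r/ — word-initial; rule 4 does not apply here → [r].
/o/ (between /r/ and /t/) occurs in an unstressed syllable → [ə] by rule 1.
/t/ (between /o/ and /l/): immediately before a consonant, so rule 2 applies → [ʔ].
/l/ (between /t/ and /a/) fails the environment for rule 3, so it stays [l].
/a/ (between /l/ and /v/) fails the environment for rule 1, so it stays [a].
/v/ — not in any rule's target class → [v].
/i/ meets the environment for rule 1 (in an unstressed syllable) → [ə].

[rəʔˈlavə]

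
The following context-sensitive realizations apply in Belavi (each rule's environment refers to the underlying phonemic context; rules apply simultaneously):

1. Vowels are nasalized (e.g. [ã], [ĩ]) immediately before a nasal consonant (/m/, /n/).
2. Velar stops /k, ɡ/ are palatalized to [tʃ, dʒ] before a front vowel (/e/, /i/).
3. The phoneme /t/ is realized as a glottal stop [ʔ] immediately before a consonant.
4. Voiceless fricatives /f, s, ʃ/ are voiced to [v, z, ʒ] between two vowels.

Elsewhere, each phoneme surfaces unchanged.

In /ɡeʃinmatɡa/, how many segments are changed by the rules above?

Segments that undergo a rule: /ɡ/ → [dʒ] (rule 2); /ʃ/ → [ʒ] (rule 4); /i/ → [ĩ] (rule 1); /t/ → [ʔ] (rule 3).
All other segments surface unchanged.

4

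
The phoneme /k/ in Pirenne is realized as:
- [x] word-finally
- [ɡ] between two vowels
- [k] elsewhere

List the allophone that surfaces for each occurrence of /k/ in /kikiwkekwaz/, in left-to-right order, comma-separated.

Occurrence 1 (position 1): no conditioning environment matches → elsewhere allophone [k].
Occurrence 2 (position 3): between two vowels → [ɡ].
Occurrence 3 (position 6): no conditioning environment matches → elsewhere allophone [k].
Occurrence 4 (position 8): no conditioning environment matches → elsewhere allophone [k].

[k], [ɡ], [k], [k]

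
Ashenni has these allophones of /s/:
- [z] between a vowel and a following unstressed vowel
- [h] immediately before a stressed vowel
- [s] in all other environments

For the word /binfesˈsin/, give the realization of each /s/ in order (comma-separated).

[s], [h]

Occurrence 1 (position 6): no conditioning environment matches → elsewhere allophone [s].
Occurrence 2 (position 7): immediately before a stressed vowel → [h].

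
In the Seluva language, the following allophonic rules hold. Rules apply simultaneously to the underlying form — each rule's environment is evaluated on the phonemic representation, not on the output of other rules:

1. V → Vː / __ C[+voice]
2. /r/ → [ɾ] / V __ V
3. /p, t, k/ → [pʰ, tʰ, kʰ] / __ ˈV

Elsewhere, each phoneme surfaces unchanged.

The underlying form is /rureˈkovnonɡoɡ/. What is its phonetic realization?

[ruːɾeˈkʰoːvnoːnɡoːɡ]

/r/ (word-initial): rule 2 targets it, but not between two vowels → unchanged [r].
Rule 1 applies to /u/ (between /r/ and /r/: before a voiced consonant) → [uː].
/r/ — between /u/ and /e/, between two vowels — surfaces as [ɾ] (rule 2).
/e/ (between /r/ and /k/): rule 1 targets it, but not before a voiced consonant → unchanged [e].
/k/ — between /e/ and /o/, immediately before a stressed vowel — surfaces as [kʰ] (rule 3).
/o/ (between /k/ and /v/) occurs before a voiced consonant → [oː] by rule 1.
/v/ stays [v].
/n/ (between /v/ and /o/) is unaffected → [n].
/o/ (between /n/ and /n/): before a voiced consonant, so rule 1 applies → [oː].
/n/ (between /o/ and /ɡ/): no rule targets it → [n].
/ɡ/ stays [ɡ].
/o/ (between /ɡ/ and /ɡ/) occurs before a voiced consonant → [oː] by rule 1.
/ɡ/ (word-final): no rule targets it → [ɡ].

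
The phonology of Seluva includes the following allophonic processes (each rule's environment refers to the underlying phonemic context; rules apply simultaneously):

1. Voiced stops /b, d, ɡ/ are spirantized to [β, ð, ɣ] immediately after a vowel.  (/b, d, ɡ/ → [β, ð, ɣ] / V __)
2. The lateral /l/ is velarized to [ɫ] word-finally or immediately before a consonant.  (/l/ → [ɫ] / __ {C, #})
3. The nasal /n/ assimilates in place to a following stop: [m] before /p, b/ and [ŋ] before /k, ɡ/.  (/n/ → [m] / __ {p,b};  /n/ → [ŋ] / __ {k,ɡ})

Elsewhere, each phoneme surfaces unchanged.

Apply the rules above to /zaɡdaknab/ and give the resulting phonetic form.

[zaɣdaknaβ]

/z/ stays [z].
/a/ (between /z/ and /ɡ/) is unaffected → [a].
/ɡ/ meets the environment for rule 1 (immediately after a vowel) → [ɣ].
/d/ (between /ɡ/ and /a/) fails the environment for rule 1, so it stays [d].
/a/ (between /d/ and /k/): no rule targets it → [a].
/k/ stays [k].
/n/ (between /k/ and /a/) is in the target of rule 3 but the environment (before a labial or velar stop) is not met → [n].
/a/ (between /n/ and /b/) is unaffected → [a].
/b/ meets the environment for rule 1 (immediately after a vowel) → [β].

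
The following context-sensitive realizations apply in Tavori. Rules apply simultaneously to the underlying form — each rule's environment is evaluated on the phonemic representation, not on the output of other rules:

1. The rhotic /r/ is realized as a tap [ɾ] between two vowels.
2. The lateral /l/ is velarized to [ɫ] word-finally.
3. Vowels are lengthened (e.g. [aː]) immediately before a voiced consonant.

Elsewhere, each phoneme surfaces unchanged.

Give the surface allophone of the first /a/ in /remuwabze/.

/a/ (between /w/ and /b/): before a voiced consonant, so rule 3 applies → [aː].

[aː]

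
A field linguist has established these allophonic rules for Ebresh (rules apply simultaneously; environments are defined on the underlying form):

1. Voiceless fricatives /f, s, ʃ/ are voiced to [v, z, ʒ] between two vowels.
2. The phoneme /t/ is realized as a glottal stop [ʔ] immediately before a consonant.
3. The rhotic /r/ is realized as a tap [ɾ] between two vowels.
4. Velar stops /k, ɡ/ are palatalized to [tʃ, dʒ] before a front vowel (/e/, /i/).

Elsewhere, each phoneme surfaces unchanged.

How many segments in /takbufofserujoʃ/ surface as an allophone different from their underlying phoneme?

Segments that undergo a rule: /f/ → [v] (rule 1); /r/ → [ɾ] (rule 3).
All other segments surface unchanged.

2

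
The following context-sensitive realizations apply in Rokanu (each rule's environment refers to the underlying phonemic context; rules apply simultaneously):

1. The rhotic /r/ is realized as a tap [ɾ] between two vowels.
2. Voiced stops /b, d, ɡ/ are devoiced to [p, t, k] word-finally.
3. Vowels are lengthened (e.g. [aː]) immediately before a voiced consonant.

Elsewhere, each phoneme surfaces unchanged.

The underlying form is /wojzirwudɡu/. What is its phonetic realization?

[woːjziːrwuːdɡu]

/w/ (word-initial): no rule targets it → [w].
/o/ (between /w/ and /j/) occurs before a voiced consonant → [oː] by rule 3.
/j/ (between /o/ and /z/): no rule targets it → [j].
/z/ (between /j/ and /i/) is unaffected → [z].
/i/ (between /z/ and /r/): before a voiced consonant, so rule 3 applies → [iː].
/r/ (between /i/ and /w/): rule 1 targets it, but not between two vowels → unchanged [r].
/w/ (between /r/ and /u/): no rule targets it → [w].
/u/ (between /w/ and /d/) occurs before a voiced consonant → [uː] by rule 3.
/d/ — between /u/ and /ɡ/; rule 2 does not apply here → [d].
/ɡ/ (between /d/ and /u/): rule 2 targets it, but not word-finally → unchanged [ɡ].
/u/ — word-final; rule 3 does not apply here → [u].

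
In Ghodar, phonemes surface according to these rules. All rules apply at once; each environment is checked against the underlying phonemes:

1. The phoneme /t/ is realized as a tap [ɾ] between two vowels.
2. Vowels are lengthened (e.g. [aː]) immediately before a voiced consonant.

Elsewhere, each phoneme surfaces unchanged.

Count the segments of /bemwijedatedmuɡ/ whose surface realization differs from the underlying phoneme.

Segments that undergo a rule: /e/ → [eː] (rule 2); /i/ → [iː] (rule 2); /e/ → [eː] (rule 2); /t/ → [ɾ] (rule 1); /e/ → [eː] (rule 2); /u/ → [uː] (rule 2).
All other segments surface unchanged.

6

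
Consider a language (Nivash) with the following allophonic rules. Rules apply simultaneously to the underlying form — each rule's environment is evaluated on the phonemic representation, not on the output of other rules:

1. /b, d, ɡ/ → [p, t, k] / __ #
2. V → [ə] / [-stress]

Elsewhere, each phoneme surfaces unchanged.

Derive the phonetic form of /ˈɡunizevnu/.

/ɡ/ — word-initial; rule 1 does not apply here → [ɡ].
/u/ (between /ɡ/ and /n/) fails the environment for rule 2, so it stays [u].
/n/ (between /u/ and /i/) is unaffected → [n].
/i/ meets the environment for rule 2 (in an unstressed syllable) → [ə].
/z/ — not in any rule's target class → [z].
/e/ (between /z/ and /v/) occurs in an unstressed syllable → [ə] by rule 2.
/v/ (between /e/ and /n/): no rule targets it → [v].
/n/ stays [n].
/u/ meets the environment for rule 2 (in an unstressed syllable) → [ə].

[ˈɡunəzəvnə]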